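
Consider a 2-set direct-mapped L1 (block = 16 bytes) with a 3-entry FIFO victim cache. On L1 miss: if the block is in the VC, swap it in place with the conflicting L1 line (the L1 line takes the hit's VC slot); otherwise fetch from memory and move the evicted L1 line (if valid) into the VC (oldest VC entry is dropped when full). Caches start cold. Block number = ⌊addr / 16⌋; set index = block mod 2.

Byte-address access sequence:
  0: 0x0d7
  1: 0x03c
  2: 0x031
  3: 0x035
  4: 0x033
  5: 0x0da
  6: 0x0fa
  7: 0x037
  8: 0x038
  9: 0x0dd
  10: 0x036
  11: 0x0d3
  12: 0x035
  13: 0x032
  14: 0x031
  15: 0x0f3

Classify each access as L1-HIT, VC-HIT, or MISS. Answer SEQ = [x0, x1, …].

SEQ = [MISS, MISS, L1-HIT, L1-HIT, L1-HIT, VC-HIT, MISS, VC-HIT, L1-HIT, VC-HIT, VC-HIT, VC-HIT, VC-HIT, L1-HIT, L1-HIT, VC-HIT]

  [0] addr=0xd7 blk=13 s=1: MISS | VC []
  [1] addr=0x3c blk=3 s=1: MISS | VC [13]
  [2] addr=0x31 blk=3 s=1: L1-HIT | VC [13]
  [3] addr=0x35 blk=3 s=1: L1-HIT | VC [13]
  [4] addr=0x33 blk=3 s=1: L1-HIT | VC [13]
  [5] addr=0xda blk=13 s=1: VC-HIT | VC [3]
  [6] addr=0xfa blk=15 s=1: MISS | VC [3, 13]
  [7] addr=0x37 blk=3 s=1: VC-HIT | VC [15, 13]
  [8] addr=0x38 blk=3 s=1: L1-HIT | VC [15, 13]
  [9] addr=0xdd blk=13 s=1: VC-HIT | VC [15, 3]
  [10] addr=0x36 blk=3 s=1: VC-HIT | VC [15, 13]
  [11] addr=0xd3 blk=13 s=1: VC-HIT | VC [15, 3]
  [12] addr=0x35 blk=3 s=1: VC-HIT | VC [15, 13]
  [13] addr=0x32 blk=3 s=1: L1-HIT | VC [15, 13]
  [14] addr=0x31 blk=3 s=1: L1-HIT | VC [15, 13]
  [15] addr=0xf3 blk=15 s=1: VC-HIT | VC [3, 13]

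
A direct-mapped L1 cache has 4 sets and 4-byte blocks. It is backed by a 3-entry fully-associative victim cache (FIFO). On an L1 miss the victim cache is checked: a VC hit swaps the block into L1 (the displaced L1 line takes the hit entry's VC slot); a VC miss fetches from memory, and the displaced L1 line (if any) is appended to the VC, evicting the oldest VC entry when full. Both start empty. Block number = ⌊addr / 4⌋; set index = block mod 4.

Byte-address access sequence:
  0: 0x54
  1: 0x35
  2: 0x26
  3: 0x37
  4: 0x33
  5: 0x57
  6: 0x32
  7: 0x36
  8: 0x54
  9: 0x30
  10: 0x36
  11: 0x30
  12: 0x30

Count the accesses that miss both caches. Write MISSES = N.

  [0] addr=0x54 blk=21 s=1: MISS | VC []
  [1] addr=0x35 blk=13 s=1: MISS | VC [21]
  [2] addr=0x26 blk=9 s=1: MISS | VC [21, 13]
  [3] addr=0x37 blk=13 s=1: VC-HIT | VC [21, 9]
  [4] addr=0x33 blk=12 s=0: MISS | VC [21, 9]
  [5] addr=0x57 blk=21 s=1: VC-HIT | VC [13, 9]
  [6] addr=0x32 blk=12 s=0: L1-HIT | VC [13, 9]
  [7] addr=0x36 blk=13 s=1: VC-HIT | VC [21, 9]
  [8] addr=0x54 blk=21 s=1: VC-HIT | VC [13, 9]
  [9] addr=0x30 blk=12 s=0: L1-HIT | VC [13, 9]
  [10] addr=0x36 blk=13 s=1: VC-HIT | VC [21, 9]
  [11] addr=0x30 blk=12 s=0: L1-HIT | VC [21, 9]
  [12] addr=0x30 blk=12 s=0: L1-HIT | VC [21, 9]

MISSES = 4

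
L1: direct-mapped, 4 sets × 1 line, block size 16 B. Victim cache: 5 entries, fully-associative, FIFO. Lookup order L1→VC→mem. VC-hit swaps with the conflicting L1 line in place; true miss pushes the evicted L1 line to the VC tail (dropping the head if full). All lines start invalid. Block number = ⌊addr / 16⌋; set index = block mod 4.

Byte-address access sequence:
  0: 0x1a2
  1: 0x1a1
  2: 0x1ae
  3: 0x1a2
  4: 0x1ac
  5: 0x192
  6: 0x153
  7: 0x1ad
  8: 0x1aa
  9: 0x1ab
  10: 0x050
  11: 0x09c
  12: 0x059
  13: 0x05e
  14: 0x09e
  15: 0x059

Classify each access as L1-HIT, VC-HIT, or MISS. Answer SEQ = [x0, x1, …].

SEQ = [MISS, L1-HIT, L1-HIT, L1-HIT, L1-HIT, MISS, MISS, L1-HIT, L1-HIT, L1-HIT, MISS, MISS, VC-HIT, L1-HIT, VC-HIT, VC-HIT]

0: 0x1a2 (blk 26, set 2) → MISS  vc=[]
1: 0x1a1 (blk 26, set 2) → L1-HIT  vc=[]
2: 0x1ae (blk 26, set 2) → L1-HIT  vc=[]
3: 0x1a2 (blk 26, set 2) → L1-HIT  vc=[]
4: 0x1ac (blk 26, set 2) → L1-HIT  vc=[]
5: 0x192 (blk 25, set 1) → MISS  vc=[]
6: 0x153 (blk 21, set 1) → MISS  vc=[25]
7: 0x1ad (blk 26, set 2) → L1-HIT  vc=[25]
8: 0x1aa (blk 26, set 2) → L1-HIT  vc=[25]
9: 0x1ab (blk 26, set 2) → L1-HIT  vc=[25]
10: 0x50 (blk 5, set 1) → MISS  vc=[25, 21]
11: 0x9c (blk 9, set 1) → MISS  vc=[25, 21, 5]
12: 0x59 (blk 5, set 1) → VC-HIT  vc=[25, 21, 9]
13: 0x5e (blk 5, set 1) → L1-HIT  vc=[25, 21, 9]
14: 0x9e (blk 9, set 1) → VC-HIT  vc=[25, 21, 5]
15: 0x59 (blk 5, set 1) → VC-HIT  vc=[25, 21, 9]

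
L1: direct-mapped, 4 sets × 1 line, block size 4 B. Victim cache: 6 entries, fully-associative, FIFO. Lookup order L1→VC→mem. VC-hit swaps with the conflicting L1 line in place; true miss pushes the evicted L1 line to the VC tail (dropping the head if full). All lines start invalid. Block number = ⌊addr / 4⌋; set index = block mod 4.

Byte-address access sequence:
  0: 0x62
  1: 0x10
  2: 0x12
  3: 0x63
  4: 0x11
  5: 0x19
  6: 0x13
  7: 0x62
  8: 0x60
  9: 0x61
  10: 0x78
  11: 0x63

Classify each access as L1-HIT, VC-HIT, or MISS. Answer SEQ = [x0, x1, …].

SEQ = [MISS, MISS, L1-HIT, VC-HIT, VC-HIT, MISS, L1-HIT, VC-HIT, L1-HIT, L1-HIT, MISS, L1-HIT]

0: 0x62 (blk 24, set 0) → MISS  vc=[]
1: 0x10 (blk 4, set 0) → MISS  vc=[24]
2: 0x12 (blk 4, set 0) → L1-HIT  vc=[24]
3: 0x63 (blk 24, set 0) → VC-HIT  vc=[4]
4: 0x11 (blk 4, set 0) → VC-HIT  vc=[24]
5: 0x19 (blk 6, set 2) → MISS  vc=[24]
6: 0x13 (blk 4, set 0) → L1-HIT  vc=[24]
7: 0x62 (blk 24, set 0) → VC-HIT  vc=[4]
8: 0x60 (blk 24, set 0) → L1-HIT  vc=[4]
9: 0x61 (blk 24, set 0) → L1-HIT  vc=[4]
10: 0x78 (blk 30, set 2) → MISS  vc=[4, 6]
11: 0x63 (blk 24, set 0) → L1-HIT  vc=[4, 6]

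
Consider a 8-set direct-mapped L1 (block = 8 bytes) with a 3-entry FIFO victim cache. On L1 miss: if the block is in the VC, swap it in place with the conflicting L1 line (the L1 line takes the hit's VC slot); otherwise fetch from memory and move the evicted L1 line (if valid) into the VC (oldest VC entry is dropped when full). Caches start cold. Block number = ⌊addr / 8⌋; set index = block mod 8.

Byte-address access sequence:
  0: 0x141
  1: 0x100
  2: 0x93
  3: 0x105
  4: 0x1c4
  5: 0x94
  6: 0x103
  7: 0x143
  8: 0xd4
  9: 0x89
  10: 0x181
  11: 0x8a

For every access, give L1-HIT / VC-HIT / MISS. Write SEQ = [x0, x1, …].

SEQ = [MISS, MISS, MISS, L1-HIT, MISS, L1-HIT, VC-HIT, VC-HIT, MISS, MISS, MISS, L1-HIT]

#0 0x141→b40/s0 MISS; vc=[]
#1 0x100→b32/s0 MISS; vc=[40]
#2 0x93→b18/s2 MISS; vc=[40]
#3 0x105→b32/s0 L1-HIT; vc=[40]
#4 0x1c4→b56/s0 MISS; vc=[40,32]
#5 0x94→b18/s2 L1-HIT; vc=[40,32]
#6 0x103→b32/s0 VC-HIT; vc=[40,56]
#7 0x143→b40/s0 VC-HIT; vc=[32,56]
#8 0xd4→b26/s2 MISS; vc=[32,56,18]
#9 0x89→b17/s1 MISS; vc=[32,56,18]
#10 0x181→b48/s0 MISS; vc=[56,18,40]
#11 0x8a→b17/s1 L1-HIT; vc=[56,18,40]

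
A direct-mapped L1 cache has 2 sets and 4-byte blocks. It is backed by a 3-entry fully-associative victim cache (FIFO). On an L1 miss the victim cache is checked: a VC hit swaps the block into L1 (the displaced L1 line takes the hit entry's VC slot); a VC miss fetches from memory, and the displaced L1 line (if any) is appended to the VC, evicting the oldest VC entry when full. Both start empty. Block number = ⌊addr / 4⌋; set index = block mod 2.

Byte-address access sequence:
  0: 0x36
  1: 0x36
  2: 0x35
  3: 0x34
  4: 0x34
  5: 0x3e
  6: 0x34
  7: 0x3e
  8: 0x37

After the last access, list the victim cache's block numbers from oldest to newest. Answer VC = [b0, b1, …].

VC = [15]

0: 0x36 (blk 13, set 1) → MISS  vc=[]
1: 0x36 (blk 13, set 1) → L1-HIT  vc=[]
2: 0x35 (blk 13, set 1) → L1-HIT  vc=[]
3: 0x34 (blk 13, set 1) → L1-HIT  vc=[]
4: 0x34 (blk 13, set 1) → L1-HIT  vc=[]
5: 0x3e (blk 15, set 1) → MISS  vc=[13]
6: 0x34 (blk 13, set 1) → VC-HIT  vc=[15]
7: 0x3e (blk 15, set 1) → VC-HIT  vc=[13]
8: 0x37 (blk 13, set 1) → VC-HIT  vc=[15]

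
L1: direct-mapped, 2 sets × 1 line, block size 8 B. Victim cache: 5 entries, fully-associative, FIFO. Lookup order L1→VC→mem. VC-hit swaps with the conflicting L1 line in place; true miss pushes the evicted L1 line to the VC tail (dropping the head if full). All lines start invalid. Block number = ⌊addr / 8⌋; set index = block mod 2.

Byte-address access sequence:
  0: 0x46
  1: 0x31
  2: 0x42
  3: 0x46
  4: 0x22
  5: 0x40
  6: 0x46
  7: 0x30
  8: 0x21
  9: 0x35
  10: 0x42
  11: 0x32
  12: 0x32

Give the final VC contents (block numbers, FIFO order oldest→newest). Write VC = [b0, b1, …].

  [0] addr=0x46 blk=8 s=0: MISS | VC []
  [1] addr=0x31 blk=6 s=0: MISS | VC [8]
  [2] addr=0x42 blk=8 s=0: VC-HIT | VC [6]
  [3] addr=0x46 blk=8 s=0: L1-HIT | VC [6]
  [4] addr=0x22 blk=4 s=0: MISS | VC [6, 8]
  [5] addr=0x40 blk=8 s=0: VC-HIT | VC [6, 4]
  [6] addr=0x46 blk=8 s=0: L1-HIT | VC [6, 4]
  [7] addr=0x30 blk=6 s=0: VC-HIT | VC [8, 4]
  [8] addr=0x21 blk=4 s=0: VC-HIT | VC [8, 6]
  [9] addr=0x35 blk=6 s=0: VC-HIT | VC [8, 4]
  [10] addr=0x42 blk=8 s=0: VC-HIT | VC [6, 4]
  [11] addr=0x32 blk=6 s=0: VC-HIT | VC [8, 4]
  [12] addr=0x32 blk=6 s=0: L1-HIT | VC [8, 4]

VC = [8, 4]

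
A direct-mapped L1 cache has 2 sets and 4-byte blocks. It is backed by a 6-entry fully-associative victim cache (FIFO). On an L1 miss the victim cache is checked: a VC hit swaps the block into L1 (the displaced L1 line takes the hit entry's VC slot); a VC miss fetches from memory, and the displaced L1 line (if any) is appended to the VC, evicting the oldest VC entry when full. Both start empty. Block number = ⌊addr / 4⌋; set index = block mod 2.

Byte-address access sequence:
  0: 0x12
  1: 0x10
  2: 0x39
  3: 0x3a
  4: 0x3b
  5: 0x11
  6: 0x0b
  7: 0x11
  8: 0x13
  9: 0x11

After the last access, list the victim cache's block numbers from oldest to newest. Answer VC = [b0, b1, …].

0: 0x12 (blk 4, set 0) → MISS  vc=[]
1: 0x10 (blk 4, set 0) → L1-HIT  vc=[]
2: 0x39 (blk 14, set 0) → MISS  vc=[4]
3: 0x3a (blk 14, set 0) → L1-HIT  vc=[4]
4: 0x3b (blk 14, set 0) → L1-HIT  vc=[4]
5: 0x11 (blk 4, set 0) → VC-HIT  vc=[14]
6: 0xb (blk 2, set 0) → MISS  vc=[14, 4]
7: 0x11 (blk 4, set 0) → VC-HIT  vc=[14, 2]
8: 0x13 (blk 4, set 0) → L1-HIT  vc=[14, 2]
9: 0x11 (blk 4, set 0) → L1-HIT  vc=[14, 2]

VC = [14, 2]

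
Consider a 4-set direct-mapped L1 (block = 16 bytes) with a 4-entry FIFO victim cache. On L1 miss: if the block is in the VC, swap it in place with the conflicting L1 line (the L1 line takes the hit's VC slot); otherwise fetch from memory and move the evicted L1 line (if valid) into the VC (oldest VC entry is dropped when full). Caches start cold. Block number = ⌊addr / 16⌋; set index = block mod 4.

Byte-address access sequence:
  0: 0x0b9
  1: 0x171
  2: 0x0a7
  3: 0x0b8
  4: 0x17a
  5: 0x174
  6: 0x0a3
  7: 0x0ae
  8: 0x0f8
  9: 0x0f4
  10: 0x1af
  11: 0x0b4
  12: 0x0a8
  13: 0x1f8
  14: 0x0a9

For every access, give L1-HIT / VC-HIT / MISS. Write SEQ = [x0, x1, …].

SEQ = [MISS, MISS, MISS, VC-HIT, VC-HIT, L1-HIT, L1-HIT, L1-HIT, MISS, L1-HIT, MISS, VC-HIT, VC-HIT, MISS, L1-HIT]

0: 0xb9 (blk 11, set 3) → MISS  vc=[]
1: 0x171 (blk 23, set 3) → MISS  vc=[11]
2: 0xa7 (blk 10, set 2) → MISS  vc=[11]
3: 0xb8 (blk 11, set 3) → VC-HIT  vc=[23]
4: 0x17a (blk 23, set 3) → VC-HIT  vc=[11]
5: 0x174 (blk 23, set 3) → L1-HIT  vc=[11]
6: 0xa3 (blk 10, set 2) → L1-HIT  vc=[11]
7: 0xae (blk 10, set 2) → L1-HIT  vc=[11]
8: 0xf8 (blk 15, set 3) → MISS  vc=[11, 23]
9: 0xf4 (blk 15, set 3) → L1-HIT  vc=[11, 23]
10: 0x1af (blk 26, set 2) → MISS  vc=[11, 23, 10]
11: 0xb4 (blk 11, set 3) → VC-HIT  vc=[15, 23, 10]
12: 0xa8 (blk 10, set 2) → VC-HIT  vc=[15, 23, 26]
13: 0x1f8 (blk 31, set 3) → MISS  vc=[15, 23, 26, 11]
14: 0xa9 (blk 10, set 2) → L1-HIT  vc=[15, 23, 26, 11]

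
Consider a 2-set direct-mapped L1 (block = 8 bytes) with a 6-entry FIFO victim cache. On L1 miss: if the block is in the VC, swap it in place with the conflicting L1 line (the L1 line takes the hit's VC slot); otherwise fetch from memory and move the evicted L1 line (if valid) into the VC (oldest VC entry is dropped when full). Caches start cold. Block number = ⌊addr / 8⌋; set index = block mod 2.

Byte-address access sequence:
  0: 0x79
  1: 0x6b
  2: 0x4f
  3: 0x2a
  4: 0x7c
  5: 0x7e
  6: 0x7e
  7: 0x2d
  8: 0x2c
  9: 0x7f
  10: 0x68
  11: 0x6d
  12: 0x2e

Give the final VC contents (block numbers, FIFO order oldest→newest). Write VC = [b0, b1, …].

VC = [13, 15, 9]

#0 0x79→b15/s1 MISS; vc=[]
#1 0x6b→b13/s1 MISS; vc=[15]
#2 0x4f→b9/s1 MISS; vc=[15,13]
#3 0x2a→b5/s1 MISS; vc=[15,13,9]
#4 0x7c→b15/s1 VC-HIT; vc=[5,13,9]
#5 0x7e→b15/s1 L1-HIT; vc=[5,13,9]
#6 0x7e→b15/s1 L1-HIT; vc=[5,13,9]
#7 0x2d→b5/s1 VC-HIT; vc=[15,13,9]
#8 0x2c→b5/s1 L1-HIT; vc=[15,13,9]
#9 0x7f→b15/s1 VC-HIT; vc=[5,13,9]
#10 0x68→b13/s1 VC-HIT; vc=[5,15,9]
#11 0x6d→b13/s1 L1-HIT; vc=[5,15,9]
#12 0x2e→b5/s1 VC-HIT; vc=[13,15,9]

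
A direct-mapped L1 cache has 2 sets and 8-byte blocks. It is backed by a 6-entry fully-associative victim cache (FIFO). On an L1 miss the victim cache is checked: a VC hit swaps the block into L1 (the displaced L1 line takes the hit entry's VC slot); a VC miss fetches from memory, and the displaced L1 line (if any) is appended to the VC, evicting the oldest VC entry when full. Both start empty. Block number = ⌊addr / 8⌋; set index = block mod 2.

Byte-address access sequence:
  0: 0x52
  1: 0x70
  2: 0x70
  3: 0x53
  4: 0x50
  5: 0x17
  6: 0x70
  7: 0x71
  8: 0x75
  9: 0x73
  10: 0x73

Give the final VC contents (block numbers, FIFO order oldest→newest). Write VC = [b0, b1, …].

0: 0x52 (blk 10, set 0) → MISS  vc=[]
1: 0x70 (blk 14, set 0) → MISS  vc=[10]
2: 0x70 (blk 14, set 0) → L1-HIT  vc=[10]
3: 0x53 (blk 10, set 0) → VC-HIT  vc=[14]
4: 0x50 (blk 10, set 0) → L1-HIT  vc=[14]
5: 0x17 (blk 2, set 0) → MISS  vc=[14, 10]
6: 0x70 (blk 14, set 0) → VC-HIT  vc=[2, 10]
7: 0x71 (blk 14, set 0) → L1-HIT  vc=[2, 10]
8: 0x75 (blk 14, set 0) → L1-HIT  vc=[2, 10]
9: 0x73 (blk 14, set 0) → L1-HIT  vc=[2, 10]
10: 0x73 (blk 14, set 0) → L1-HIT  vc=[2, 10]

VC = [2, 10]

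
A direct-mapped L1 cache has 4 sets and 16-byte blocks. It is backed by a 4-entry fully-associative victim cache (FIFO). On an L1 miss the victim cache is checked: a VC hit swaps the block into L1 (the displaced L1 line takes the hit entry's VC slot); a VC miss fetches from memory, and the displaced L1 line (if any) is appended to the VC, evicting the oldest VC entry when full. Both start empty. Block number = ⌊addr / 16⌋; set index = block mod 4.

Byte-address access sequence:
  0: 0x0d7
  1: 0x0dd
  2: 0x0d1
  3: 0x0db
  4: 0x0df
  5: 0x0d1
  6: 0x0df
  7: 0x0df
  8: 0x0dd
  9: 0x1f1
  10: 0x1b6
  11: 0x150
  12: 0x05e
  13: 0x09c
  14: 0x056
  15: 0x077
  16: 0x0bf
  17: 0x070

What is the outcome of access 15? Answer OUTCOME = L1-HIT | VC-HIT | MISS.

0: 0xd7 (blk 13, set 1) → MISS  vc=[]
1: 0xdd (blk 13, set 1) → L1-HIT  vc=[]
2: 0xd1 (blk 13, set 1) → L1-HIT  vc=[]
3: 0xdb (blk 13, set 1) → L1-HIT  vc=[]
4: 0xdf (blk 13, set 1) → L1-HIT  vc=[]
5: 0xd1 (blk 13, set 1) → L1-HIT  vc=[]
6: 0xdf (blk 13, set 1) → L1-HIT  vc=[]
7: 0xdf (blk 13, set 1) → L1-HIT  vc=[]
8: 0xdd (blk 13, set 1) → L1-HIT  vc=[]
9: 0x1f1 (blk 31, set 3) → MISS  vc=[]
10: 0x1b6 (blk 27, set 3) → MISS  vc=[31]
11: 0x150 (blk 21, set 1) → MISS  vc=[31, 13]
12: 0x5e (blk 5, set 1) → MISS  vc=[31, 13, 21]
13: 0x9c (blk 9, set 1) → MISS  vc=[31, 13, 21, 5]
14: 0x56 (blk 5, set 1) → VC-HIT  vc=[31, 13, 21, 9]
15: 0x77 (blk 7, set 3) → MISS  vc=[13, 21, 9, 27]
16: 0xbf (blk 11, set 3) → MISS  vc=[21, 9, 27, 7]
17: 0x70 (blk 7, set 3) → VC-HIT  vc=[21, 9, 27, 11]

OUTCOME = MISS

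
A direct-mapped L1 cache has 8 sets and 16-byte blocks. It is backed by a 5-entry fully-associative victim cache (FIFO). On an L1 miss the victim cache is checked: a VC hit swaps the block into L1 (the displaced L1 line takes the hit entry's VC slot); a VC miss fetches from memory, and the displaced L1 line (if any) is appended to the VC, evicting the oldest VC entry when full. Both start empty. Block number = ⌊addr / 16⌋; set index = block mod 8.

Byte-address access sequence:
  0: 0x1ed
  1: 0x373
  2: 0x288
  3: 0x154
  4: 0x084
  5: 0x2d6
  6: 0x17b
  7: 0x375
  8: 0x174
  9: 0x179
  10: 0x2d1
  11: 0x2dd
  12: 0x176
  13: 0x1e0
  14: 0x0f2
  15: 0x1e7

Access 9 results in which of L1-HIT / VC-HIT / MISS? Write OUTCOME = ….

0: 0x1ed (blk 30, set 6) → MISS  vc=[]
1: 0x373 (blk 55, set 7) → MISS  vc=[]
2: 0x288 (blk 40, set 0) → MISS  vc=[]
3: 0x154 (blk 21, set 5) → MISS  vc=[]
4: 0x84 (blk 8, set 0) → MISS  vc=[40]
5: 0x2d6 (blk 45, set 5) → MISS  vc=[40, 21]
6: 0x17b (blk 23, set 7) → MISS  vc=[40, 21, 55]
7: 0x375 (blk 55, set 7) → VC-HIT  vc=[40, 21, 23]
8: 0x174 (blk 23, set 7) → VC-HIT  vc=[40, 21, 55]
9: 0x179 (blk 23, set 7) → L1-HIT  vc=[40, 21, 55]
10: 0x2d1 (blk 45, set 5) → L1-HIT  vc=[40, 21, 55]
11: 0x2dd (blk 45, set 5) → L1-HIT  vc=[40, 21, 55]
12: 0x176 (blk 23, set 7) → L1-HIT  vc=[40, 21, 55]
13: 0x1e0 (blk 30, set 6) → L1-HIT  vc=[40, 21, 55]
14: 0xf2 (blk 15, set 7) → MISS  vc=[40, 21, 55, 23]
15: 0x1e7 (blk 30, set 6) → L1-HIT  vc=[40, 21, 55, 23]

OUTCOME = L1-HIT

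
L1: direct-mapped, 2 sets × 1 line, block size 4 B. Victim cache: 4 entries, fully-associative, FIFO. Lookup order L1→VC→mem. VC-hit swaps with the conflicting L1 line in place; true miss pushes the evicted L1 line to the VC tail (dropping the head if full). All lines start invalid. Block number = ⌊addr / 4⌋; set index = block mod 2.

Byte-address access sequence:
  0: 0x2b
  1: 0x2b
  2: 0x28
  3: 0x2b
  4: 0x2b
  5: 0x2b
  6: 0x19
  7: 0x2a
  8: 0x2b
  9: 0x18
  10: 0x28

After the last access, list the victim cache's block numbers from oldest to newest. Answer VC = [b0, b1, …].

#0 0x2b→b10/s0 MISS; vc=[]
#1 0x2b→b10/s0 L1-HIT; vc=[]
#2 0x28→b10/s0 L1-HIT; vc=[]
#3 0x2b→b10/s0 L1-HIT; vc=[]
#4 0x2b→b10/s0 L1-HIT; vc=[]
#5 0x2b→b10/s0 L1-HIT; vc=[]
#6 0x19→b6/s0 MISS; vc=[10]
#7 0x2a→b10/s0 VC-HIT; vc=[6]
#8 0x2b→b10/s0 L1-HIT; vc=[6]
#9 0x18→b6/s0 VC-HIT; vc=[10]
#10 0x28→b10/s0 VC-HIT; vc=[6]

VC = [6]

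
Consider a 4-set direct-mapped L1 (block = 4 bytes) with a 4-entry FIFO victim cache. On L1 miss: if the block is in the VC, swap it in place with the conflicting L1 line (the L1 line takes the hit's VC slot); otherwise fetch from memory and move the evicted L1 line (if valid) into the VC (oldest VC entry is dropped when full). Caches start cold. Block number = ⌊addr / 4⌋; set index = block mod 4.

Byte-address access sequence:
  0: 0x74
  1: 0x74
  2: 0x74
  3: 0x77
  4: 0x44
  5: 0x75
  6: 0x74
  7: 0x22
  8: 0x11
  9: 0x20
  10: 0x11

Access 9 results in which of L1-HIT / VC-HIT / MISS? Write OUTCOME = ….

  [0] addr=0x74 blk=29 s=1: MISS | VC []
  [1] addr=0x74 blk=29 s=1: L1-HIT | VC []
  [2] addr=0x74 blk=29 s=1: L1-HIT | VC []
  [3] addr=0x77 blk=29 s=1: L1-HIT | VC []
  [4] addr=0x44 blk=17 s=1: MISS | VC [29]
  [5] addr=0x75 blk=29 s=1: VC-HIT | VC [17]
  [6] addr=0x74 blk=29 s=1: L1-HIT | VC [17]
  [7] addr=0x22 blk=8 s=0: MISS | VC [17]
  [8] addr=0x11 blk=4 s=0: MISS | VC [17, 8]
  [9] addr=0x20 blk=8 s=0: VC-HIT | VC [17, 4]
  [10] addr=0x11 blk=4 s=0: VC-HIT | VC [17, 8]

OUTCOME = VC-HIT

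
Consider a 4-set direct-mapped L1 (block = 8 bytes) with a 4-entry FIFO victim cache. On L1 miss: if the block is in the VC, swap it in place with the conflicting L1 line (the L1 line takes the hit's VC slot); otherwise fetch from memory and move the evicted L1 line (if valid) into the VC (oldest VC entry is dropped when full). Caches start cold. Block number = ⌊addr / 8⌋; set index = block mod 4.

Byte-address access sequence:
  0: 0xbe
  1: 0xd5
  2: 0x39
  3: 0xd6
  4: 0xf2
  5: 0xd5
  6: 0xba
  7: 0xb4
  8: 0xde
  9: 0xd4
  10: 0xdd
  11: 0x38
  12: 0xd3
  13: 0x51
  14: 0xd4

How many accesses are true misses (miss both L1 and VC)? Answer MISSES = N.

MISSES = 7

#0 0xbe→b23/s3 MISS; vc=[]
#1 0xd5→b26/s2 MISS; vc=[]
#2 0x39→b7/s3 MISS; vc=[23]
#3 0xd6→b26/s2 L1-HIT; vc=[23]
#4 0xf2→b30/s2 MISS; vc=[23,26]
#5 0xd5→b26/s2 VC-HIT; vc=[23,30]
#6 0xba→b23/s3 VC-HIT; vc=[7,30]
#7 0xb4→b22/s2 MISS; vc=[7,30,26]
#8 0xde→b27/s3 MISS; vc=[7,30,26,23]
#9 0xd4→b26/s2 VC-HIT; vc=[7,30,22,23]
#10 0xdd→b27/s3 L1-HIT; vc=[7,30,22,23]
#11 0x38→b7/s3 VC-HIT; vc=[27,30,22,23]
#12 0xd3→b26/s2 L1-HIT; vc=[27,30,22,23]
#13 0x51→b10/s2 MISS; vc=[30,22,23,26]
#14 0xd4→b26/s2 VC-HIT; vc=[30,22,23,10]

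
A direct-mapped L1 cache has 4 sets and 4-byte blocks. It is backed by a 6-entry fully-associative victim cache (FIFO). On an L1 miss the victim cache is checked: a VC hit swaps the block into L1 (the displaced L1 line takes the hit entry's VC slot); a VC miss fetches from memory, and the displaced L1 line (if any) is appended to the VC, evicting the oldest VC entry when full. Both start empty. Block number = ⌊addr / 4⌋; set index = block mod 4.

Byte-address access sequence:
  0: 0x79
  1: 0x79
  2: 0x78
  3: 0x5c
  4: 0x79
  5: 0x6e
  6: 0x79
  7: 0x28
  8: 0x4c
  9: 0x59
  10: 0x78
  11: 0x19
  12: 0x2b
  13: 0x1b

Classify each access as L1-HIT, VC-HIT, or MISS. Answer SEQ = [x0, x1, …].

#0 0x79→b30/s2 MISS; vc=[]
#1 0x79→b30/s2 L1-HIT; vc=[]
#2 0x78→b30/s2 L1-HIT; vc=[]
#3 0x5c→b23/s3 MISS; vc=[]
#4 0x79→b30/s2 L1-HIT; vc=[]
#5 0x6e→b27/s3 MISS; vc=[23]
#6 0x79→b30/s2 L1-HIT; vc=[23]
#7 0x28→b10/s2 MISS; vc=[23,30]
#8 0x4c→b19/s3 MISS; vc=[23,30,27]
#9 0x59→b22/s2 MISS; vc=[23,30,27,10]
#10 0x78→b30/s2 VC-HIT; vc=[23,22,27,10]
#11 0x19→b6/s2 MISS; vc=[23,22,27,10,30]
#12 0x2b→b10/s2 VC-HIT; vc=[23,22,27,6,30]
#13 0x1b→b6/s2 VC-HIT; vc=[23,22,27,10,30]

SEQ = [MISS, L1-HIT, L1-HIT, MISS, L1-HIT, MISS, L1-HIT, MISS, MISS, MISS, VC-HIT, MISS, VC-HIT, VC-HIT]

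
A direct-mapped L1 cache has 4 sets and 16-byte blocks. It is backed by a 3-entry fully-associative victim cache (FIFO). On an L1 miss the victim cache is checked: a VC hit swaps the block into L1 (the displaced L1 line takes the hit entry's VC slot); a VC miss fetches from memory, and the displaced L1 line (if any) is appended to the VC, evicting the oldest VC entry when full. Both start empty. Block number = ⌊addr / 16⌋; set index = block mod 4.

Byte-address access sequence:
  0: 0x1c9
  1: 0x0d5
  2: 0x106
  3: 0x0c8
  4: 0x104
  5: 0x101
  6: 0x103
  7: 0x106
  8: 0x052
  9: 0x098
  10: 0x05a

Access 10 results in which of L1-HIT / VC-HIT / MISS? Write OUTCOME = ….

OUTCOME = VC-HIT

#0 0x1c9→b28/s0 MISS; vc=[]
#1 0xd5→b13/s1 MISS; vc=[]
#2 0x106→b16/s0 MISS; vc=[28]
#3 0xc8→b12/s0 MISS; vc=[28,16]
#4 0x104→b16/s0 VC-HIT; vc=[28,12]
#5 0x101→b16/s0 L1-HIT; vc=[28,12]
#6 0x103→b16/s0 L1-HIT; vc=[28,12]
#7 0x106→b16/s0 L1-HIT; vc=[28,12]
#8 0x52→b5/s1 MISS; vc=[28,12,13]
#9 0x98→b9/s1 MISS; vc=[12,13,5]
#10 0x5a→b5/s1 VC-HIT; vc=[12,13,9]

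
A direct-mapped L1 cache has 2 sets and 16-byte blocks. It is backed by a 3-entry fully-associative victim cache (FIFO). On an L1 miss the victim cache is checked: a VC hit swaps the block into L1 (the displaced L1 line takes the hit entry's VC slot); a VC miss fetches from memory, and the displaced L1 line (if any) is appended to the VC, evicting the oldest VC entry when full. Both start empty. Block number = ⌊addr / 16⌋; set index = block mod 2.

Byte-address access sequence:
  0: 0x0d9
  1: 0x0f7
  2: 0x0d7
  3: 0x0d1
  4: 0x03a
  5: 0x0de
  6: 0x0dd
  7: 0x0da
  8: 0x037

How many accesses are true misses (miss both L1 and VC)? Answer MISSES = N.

MISSES = 3

#0 0xd9→b13/s1 MISS; vc=[]
#1 0xf7→b15/s1 MISS; vc=[13]
#2 0xd7→b13/s1 VC-HIT; vc=[15]
#3 0xd1→b13/s1 L1-HIT; vc=[15]
#4 0x3a→b3/s1 MISS; vc=[15,13]
#5 0xde→b13/s1 VC-HIT; vc=[15,3]
#6 0xdd→b13/s1 L1-HIT; vc=[15,3]
#7 0xda→b13/s1 L1-HIT; vc=[15,3]
#8 0x37→b3/s1 VC-HIT; vc=[15,13]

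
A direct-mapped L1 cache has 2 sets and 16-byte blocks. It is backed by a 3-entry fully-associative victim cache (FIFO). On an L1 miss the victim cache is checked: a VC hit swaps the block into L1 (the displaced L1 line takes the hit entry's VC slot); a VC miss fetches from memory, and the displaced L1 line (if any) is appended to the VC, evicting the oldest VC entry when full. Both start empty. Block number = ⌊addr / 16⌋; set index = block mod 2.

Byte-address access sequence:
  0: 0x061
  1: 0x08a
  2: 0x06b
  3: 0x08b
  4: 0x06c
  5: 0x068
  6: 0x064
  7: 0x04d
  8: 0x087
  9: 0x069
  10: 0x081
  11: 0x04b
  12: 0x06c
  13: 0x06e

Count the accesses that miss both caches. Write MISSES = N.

#0 0x61→b6/s0 MISS; vc=[]
#1 0x8a→b8/s0 MISS; vc=[6]
#2 0x6b→b6/s0 VC-HIT; vc=[8]
#3 0x8b→b8/s0 VC-HIT; vc=[6]
#4 0x6c→b6/s0 VC-HIT; vc=[8]
#5 0x68→b6/s0 L1-HIT; vc=[8]
#6 0x64→b6/s0 L1-HIT; vc=[8]
#7 0x4d→b4/s0 MISS; vc=[8,6]
#8 0x87→b8/s0 VC-HIT; vc=[4,6]
#9 0x69→b6/s0 VC-HIT; vc=[4,8]
#10 0x81→b8/s0 VC-HIT; vc=[4,6]
#11 0x4b→b4/s0 VC-HIT; vc=[8,6]
#12 0x6c→b6/s0 VC-HIT; vc=[8,4]
#13 0x6e→b6/s0 L1-HIT; vc=[8,4]

MISSES = 3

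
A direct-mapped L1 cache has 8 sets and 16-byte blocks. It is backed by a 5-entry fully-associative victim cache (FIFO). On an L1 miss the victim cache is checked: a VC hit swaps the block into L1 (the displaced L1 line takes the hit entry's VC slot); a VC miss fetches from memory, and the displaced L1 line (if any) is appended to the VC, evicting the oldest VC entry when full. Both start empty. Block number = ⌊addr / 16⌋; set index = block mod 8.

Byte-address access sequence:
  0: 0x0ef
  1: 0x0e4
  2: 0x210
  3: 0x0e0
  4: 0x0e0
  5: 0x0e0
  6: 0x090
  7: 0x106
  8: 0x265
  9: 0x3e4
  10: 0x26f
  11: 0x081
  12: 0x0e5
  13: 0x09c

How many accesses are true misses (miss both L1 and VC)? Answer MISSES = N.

#0 0xef→b14/s6 MISS; vc=[]
#1 0xe4→b14/s6 L1-HIT; vc=[]
#2 0x210→b33/s1 MISS; vc=[]
#3 0xe0→b14/s6 L1-HIT; vc=[]
#4 0xe0→b14/s6 L1-HIT; vc=[]
#5 0xe0→b14/s6 L1-HIT; vc=[]
#6 0x90→b9/s1 MISS; vc=[33]
#7 0x106→b16/s0 MISS; vc=[33]
#8 0x265→b38/s6 MISS; vc=[33,14]
#9 0x3e4→b62/s6 MISS; vc=[33,14,38]
#10 0x26f→b38/s6 VC-HIT; vc=[33,14,62]
#11 0x81→b8/s0 MISS; vc=[33,14,62,16]
#12 0xe5→b14/s6 VC-HIT; vc=[33,38,62,16]
#13 0x9c→b9/s1 L1-HIT; vc=[33,38,62,16]

MISSES = 7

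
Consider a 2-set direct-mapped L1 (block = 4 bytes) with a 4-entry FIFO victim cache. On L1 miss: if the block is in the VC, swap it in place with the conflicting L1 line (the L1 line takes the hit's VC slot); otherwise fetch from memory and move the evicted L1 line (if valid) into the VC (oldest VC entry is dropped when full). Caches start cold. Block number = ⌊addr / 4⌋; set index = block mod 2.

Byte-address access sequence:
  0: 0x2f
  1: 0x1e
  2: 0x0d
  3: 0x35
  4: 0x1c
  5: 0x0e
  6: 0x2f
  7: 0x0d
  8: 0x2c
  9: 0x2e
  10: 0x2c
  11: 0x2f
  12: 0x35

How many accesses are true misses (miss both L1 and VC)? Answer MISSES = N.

MISSES = 4

#0 0x2f→b11/s1 MISS; vc=[]
#1 0x1e→b7/s1 MISS; vc=[11]
#2 0xd→b3/s1 MISS; vc=[11,7]
#3 0x35→b13/s1 MISS; vc=[11,7,3]
#4 0x1c→b7/s1 VC-HIT; vc=[11,13,3]
#5 0xe→b3/s1 VC-HIT; vc=[11,13,7]
#6 0x2f→b11/s1 VC-HIT; vc=[3,13,7]
#7 0xd→b3/s1 VC-HIT; vc=[11,13,7]
#8 0x2c→b11/s1 VC-HIT; vc=[3,13,7]
#9 0x2e→b11/s1 L1-HIT; vc=[3,13,7]
#10 0x2c→b11/s1 L1-HIT; vc=[3,13,7]
#11 0x2f→b11/s1 L1-HIT; vc=[3,13,7]
#12 0x35→b13/s1 VC-HIT; vc=[3,11,7]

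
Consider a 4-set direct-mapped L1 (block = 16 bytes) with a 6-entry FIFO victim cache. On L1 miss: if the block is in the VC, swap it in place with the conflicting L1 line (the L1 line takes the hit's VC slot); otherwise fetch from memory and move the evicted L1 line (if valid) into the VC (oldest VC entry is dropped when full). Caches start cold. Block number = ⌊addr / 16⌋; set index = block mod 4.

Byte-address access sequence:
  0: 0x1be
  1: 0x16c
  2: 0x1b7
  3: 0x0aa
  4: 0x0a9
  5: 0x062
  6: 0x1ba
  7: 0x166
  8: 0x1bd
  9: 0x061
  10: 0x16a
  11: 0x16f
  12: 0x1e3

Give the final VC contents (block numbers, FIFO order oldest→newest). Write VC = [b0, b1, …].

VC = [6, 10, 22]

  [0] addr=0x1be blk=27 s=3: MISS | VC []
  [1] addr=0x16c blk=22 s=2: MISS | VC []
  [2] addr=0x1b7 blk=27 s=3: L1-HIT | VC []
  [3] addr=0xaa blk=10 s=2: MISS | VC [22]
  [4] addr=0xa9 blk=10 s=2: L1-HIT | VC [22]
  [5] addr=0x62 blk=6 s=2: MISS | VC [22, 10]
  [6] addr=0x1ba blk=27 s=3: L1-HIT | VC [22, 10]
  [7] addr=0x166 blk=22 s=2: VC-HIT | VC [6, 10]
  [8] addr=0x1bd blk=27 s=3: L1-HIT | VC [6, 10]
  [9] addr=0x61 blk=6 s=2: VC-HIT | VC [22, 10]
  [10] addr=0x16a blk=22 s=2: VC-HIT | VC [6, 10]
  [11] addr=0x16f blk=22 s=2: L1-HIT | VC [6, 10]
  [12] addr=0x1e3 blk=30 s=2: MISS | VC [6, 10, 22]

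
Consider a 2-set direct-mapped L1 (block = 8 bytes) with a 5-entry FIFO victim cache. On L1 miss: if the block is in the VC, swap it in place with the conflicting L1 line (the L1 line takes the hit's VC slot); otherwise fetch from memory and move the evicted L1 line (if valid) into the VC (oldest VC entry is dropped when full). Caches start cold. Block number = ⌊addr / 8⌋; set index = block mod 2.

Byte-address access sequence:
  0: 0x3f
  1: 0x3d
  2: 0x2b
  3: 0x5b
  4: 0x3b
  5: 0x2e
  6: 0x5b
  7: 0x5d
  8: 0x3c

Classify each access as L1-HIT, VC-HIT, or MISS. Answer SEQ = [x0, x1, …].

0: 0x3f (blk 7, set 1) → MISS  vc=[]
1: 0x3d (blk 7, set 1) → L1-HIT  vc=[]
2: 0x2b (blk 5, set 1) → MISS  vc=[7]
3: 0x5b (blk 11, set 1) → MISS  vc=[7, 5]
4: 0x3b (blk 7, set 1) → VC-HIT  vc=[11, 5]
5: 0x2e (blk 5, set 1) → VC-HIT  vc=[11, 7]
6: 0x5b (blk 11, set 1) → VC-HIT  vc=[5, 7]
7: 0x5d (blk 11, set 1) → L1-HIT  vc=[5, 7]
8: 0x3c (blk 7, set 1) → VC-HIT  vc=[5, 11]

SEQ = [MISS, L1-HIT, MISS, MISS, VC-HIT, VC-HIT, VC-HIT, L1-HIT, VC-HIT]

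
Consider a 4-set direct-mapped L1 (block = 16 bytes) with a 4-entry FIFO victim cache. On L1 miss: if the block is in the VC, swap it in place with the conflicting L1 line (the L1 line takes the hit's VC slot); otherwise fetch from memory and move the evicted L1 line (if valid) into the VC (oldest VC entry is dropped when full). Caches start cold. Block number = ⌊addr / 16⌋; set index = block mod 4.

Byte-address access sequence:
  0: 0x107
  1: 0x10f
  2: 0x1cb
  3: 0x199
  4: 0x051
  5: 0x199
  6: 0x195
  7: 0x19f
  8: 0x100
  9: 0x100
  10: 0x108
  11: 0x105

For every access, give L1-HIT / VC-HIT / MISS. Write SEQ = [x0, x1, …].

#0 0x107→b16/s0 MISS; vc=[]
#1 0x10f→b16/s0 L1-HIT; vc=[]
#2 0x1cb→b28/s0 MISS; vc=[16]
#3 0x199→b25/s1 MISS; vc=[16]
#4 0x51→b5/s1 MISS; vc=[16,25]
#5 0x199→b25/s1 VC-HIT; vc=[16,5]
#6 0x195→b25/s1 L1-HIT; vc=[16,5]
#7 0x19f→b25/s1 L1-HIT; vc=[16,5]
#8 0x100→b16/s0 VC-HIT; vc=[28,5]
#9 0x100→b16/s0 L1-HIT; vc=[28,5]
#10 0x108→b16/s0 L1-HIT; vc=[28,5]
#11 0x105→b16/s0 L1-HIT; vc=[28,5]

SEQ = [MISS, L1-HIT, MISS, MISS, MISS, VC-HIT, L1-HIT, L1-HIT, VC-HIT, L1-HIT, L1-HIT, L1-HIT]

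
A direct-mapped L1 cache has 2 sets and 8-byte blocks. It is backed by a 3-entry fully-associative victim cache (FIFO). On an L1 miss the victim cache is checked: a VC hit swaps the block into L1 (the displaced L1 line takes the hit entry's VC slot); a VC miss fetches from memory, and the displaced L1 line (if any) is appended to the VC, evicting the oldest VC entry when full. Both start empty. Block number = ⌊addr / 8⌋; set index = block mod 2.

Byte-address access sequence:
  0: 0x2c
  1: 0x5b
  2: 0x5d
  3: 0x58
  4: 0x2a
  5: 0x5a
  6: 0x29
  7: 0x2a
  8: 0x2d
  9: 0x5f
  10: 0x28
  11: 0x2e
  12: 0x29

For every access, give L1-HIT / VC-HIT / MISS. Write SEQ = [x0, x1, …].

  [0] addr=0x2c blk=5 s=1: MISS | VC []
  [1] addr=0x5b blk=11 s=1: MISS | VC [5]
  [2] addr=0x5d blk=11 s=1: L1-HIT | VC [5]
  [3] addr=0x58 blk=11 s=1: L1-HIT | VC [5]
  [4] addr=0x2a blk=5 s=1: VC-HIT | VC [11]
  [5] addr=0x5a blk=11 s=1: VC-HIT | VC [5]
  [6] addr=0x29 blk=5 s=1: VC-HIT | VC [11]
  [7] addr=0x2a blk=5 s=1: L1-HIT | VC [11]
  [8] addr=0x2d blk=5 s=1: L1-HIT | VC [11]
  [9] addr=0x5f blk=11 s=1: VC-HIT | VC [5]
  [10] addr=0x28 blk=5 s=1: VC-HIT | VC [11]
  [11] addr=0x2e blk=5 s=1: L1-HIT | VC [11]
  [12] addr=0x29 blk=5 s=1: L1-HIT | VC [11]

SEQ = [MISS, MISS, L1-HIT, L1-HIT, VC-HIT, VC-HIT, VC-HIT, L1-HIT, L1-HIT, VC-HIT, VC-HIT, L1-HIT, L1-HIT]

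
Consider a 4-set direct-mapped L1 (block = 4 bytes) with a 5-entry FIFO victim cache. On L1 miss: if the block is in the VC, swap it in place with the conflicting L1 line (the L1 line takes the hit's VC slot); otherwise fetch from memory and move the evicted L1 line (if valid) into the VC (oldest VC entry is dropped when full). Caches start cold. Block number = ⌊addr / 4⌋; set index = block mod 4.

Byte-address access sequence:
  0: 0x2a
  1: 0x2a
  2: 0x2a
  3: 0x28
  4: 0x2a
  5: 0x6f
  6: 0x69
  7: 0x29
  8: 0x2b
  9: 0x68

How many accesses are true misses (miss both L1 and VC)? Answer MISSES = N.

0: 0x2a (blk 10, set 2) → MISS  vc=[]
1: 0x2a (blk 10, set 2) → L1-HIT  vc=[]
2: 0x2a (blk 10, set 2) → L1-HIT  vc=[]
3: 0x28 (blk 10, set 2) → L1-HIT  vc=[]
4: 0x2a (blk 10, set 2) → L1-HIT  vc=[]
5: 0x6f (blk 27, set 3) → MISS  vc=[]
6: 0x69 (blk 26, set 2) → MISS  vc=[10]
7: 0x29 (blk 10, set 2) → VC-HIT  vc=[26]
8: 0x2b (blk 10, set 2) → L1-HIT  vc=[26]
9: 0x68 (blk 26, set 2) → VC-HIT  vc=[10]

MISSES = 3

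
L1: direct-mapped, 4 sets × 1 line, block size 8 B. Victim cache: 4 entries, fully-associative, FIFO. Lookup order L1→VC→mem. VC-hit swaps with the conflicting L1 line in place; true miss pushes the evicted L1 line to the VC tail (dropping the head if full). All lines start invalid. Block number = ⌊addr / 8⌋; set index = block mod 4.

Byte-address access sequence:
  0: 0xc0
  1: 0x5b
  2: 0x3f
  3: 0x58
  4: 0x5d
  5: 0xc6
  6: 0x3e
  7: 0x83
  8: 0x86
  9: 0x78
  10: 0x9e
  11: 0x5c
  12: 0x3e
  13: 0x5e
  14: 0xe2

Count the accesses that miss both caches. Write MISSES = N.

#0 0xc0→b24/s0 MISS; vc=[]
#1 0x5b→b11/s3 MISS; vc=[]
#2 0x3f→b7/s3 MISS; vc=[11]
#3 0x58→b11/s3 VC-HIT; vc=[7]
#4 0x5d→b11/s3 L1-HIT; vc=[7]
#5 0xc6→b24/s0 L1-HIT; vc=[7]
#6 0x3e→b7/s3 VC-HIT; vc=[11]
#7 0x83→b16/s0 MISS; vc=[11,24]
#8 0x86→b16/s0 L1-HIT; vc=[11,24]
#9 0x78→b15/s3 MISS; vc=[11,24,7]
#10 0x9e→b19/s3 MISS; vc=[11,24,7,15]
#11 0x5c→b11/s3 VC-HIT; vc=[19,24,7,15]
#12 0x3e→b7/s3 VC-HIT; vc=[19,24,11,15]
#13 0x5e→b11/s3 VC-HIT; vc=[19,24,7,15]
#14 0xe2→b28/s0 MISS; vc=[24,7,15,16]

MISSES = 7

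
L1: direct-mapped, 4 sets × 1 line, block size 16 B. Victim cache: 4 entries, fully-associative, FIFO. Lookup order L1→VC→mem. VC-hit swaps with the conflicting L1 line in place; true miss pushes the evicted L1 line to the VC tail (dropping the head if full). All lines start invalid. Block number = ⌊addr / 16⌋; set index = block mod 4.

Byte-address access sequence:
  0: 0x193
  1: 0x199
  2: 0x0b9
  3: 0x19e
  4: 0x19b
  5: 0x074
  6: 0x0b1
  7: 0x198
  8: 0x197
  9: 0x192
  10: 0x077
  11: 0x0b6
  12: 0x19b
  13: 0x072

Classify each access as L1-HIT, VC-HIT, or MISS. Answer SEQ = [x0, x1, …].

#0 0x193→b25/s1 MISS; vc=[]
#1 0x199→b25/s1 L1-HIT; vc=[]
#2 0xb9→b11/s3 MISS; vc=[]
#3 0x19e→b25/s1 L1-HIT; vc=[]
#4 0x19b→b25/s1 L1-HIT; vc=[]
#5 0x74→b7/s3 MISS; vc=[11]
#6 0xb1→b11/s3 VC-HIT; vc=[7]
#7 0x198→b25/s1 L1-HIT; vc=[7]
#8 0x197→b25/s1 L1-HIT; vc=[7]
#9 0x192→b25/s1 L1-HIT; vc=[7]
#10 0x77→b7/s3 VC-HIT; vc=[11]
#11 0xb6→b11/s3 VC-HIT; vc=[7]
#12 0x19b→b25/s1 L1-HIT; vc=[7]
#13 0x72→b7/s3 VC-HIT; vc=[11]

SEQ = [MISS, L1-HIT, MISS, L1-HIT, L1-HIT, MISS, VC-HIT, L1-HIT, L1-HIT, L1-HIT, VC-HIT, VC-HIT, L1-HIT, VC-HIT]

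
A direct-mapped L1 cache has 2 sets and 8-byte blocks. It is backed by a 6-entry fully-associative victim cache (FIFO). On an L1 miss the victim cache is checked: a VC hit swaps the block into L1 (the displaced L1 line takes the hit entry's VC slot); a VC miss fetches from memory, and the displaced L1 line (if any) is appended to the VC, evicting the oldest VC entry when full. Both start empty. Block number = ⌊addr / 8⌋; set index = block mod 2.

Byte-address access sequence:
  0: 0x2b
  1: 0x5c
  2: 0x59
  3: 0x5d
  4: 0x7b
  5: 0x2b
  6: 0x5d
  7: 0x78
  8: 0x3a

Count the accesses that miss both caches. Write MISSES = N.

#0 0x2b→b5/s1 MISS; vc=[]
#1 0x5c→b11/s1 MISS; vc=[5]
#2 0x59→b11/s1 L1-HIT; vc=[5]
#3 0x5d→b11/s1 L1-HIT; vc=[5]
#4 0x7b→b15/s1 MISS; vc=[5,11]
#5 0x2b→b5/s1 VC-HIT; vc=[15,11]
#6 0x5d→b11/s1 VC-HIT; vc=[15,5]
#7 0x78→b15/s1 VC-HIT; vc=[11,5]
#8 0x3a→b7/s1 MISS; vc=[11,5,15]

MISSES = 4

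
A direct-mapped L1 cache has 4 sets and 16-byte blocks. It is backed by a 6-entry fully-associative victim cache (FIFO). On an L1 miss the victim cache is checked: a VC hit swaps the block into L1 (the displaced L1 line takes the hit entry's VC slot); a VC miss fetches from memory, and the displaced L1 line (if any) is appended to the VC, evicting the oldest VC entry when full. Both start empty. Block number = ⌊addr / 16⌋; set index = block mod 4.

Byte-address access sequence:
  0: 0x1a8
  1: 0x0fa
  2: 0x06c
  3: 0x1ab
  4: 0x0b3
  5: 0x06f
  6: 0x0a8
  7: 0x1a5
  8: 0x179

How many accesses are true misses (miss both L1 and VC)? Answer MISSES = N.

  [0] addr=0x1a8 blk=26 s=2: MISS | VC []
  [1] addr=0xfa blk=15 s=3: MISS | VC []
  [2] addr=0x6c blk=6 s=2: MISS | VC [26]
  [3] addr=0x1ab blk=26 s=2: VC-HIT | VC [6]
  [4] addr=0xb3 blk=11 s=3: MISS | VC [6, 15]
  [5] addr=0x6f blk=6 s=2: VC-HIT | VC [26, 15]
  [6] addr=0xa8 blk=10 s=2: MISS | VC [26, 15, 6]
  [7] addr=0x1a5 blk=26 s=2: VC-HIT | VC [10, 15, 6]
  [8] addr=0x179 blk=23 s=3: MISS | VC [10, 15, 6, 11]

MISSES = 6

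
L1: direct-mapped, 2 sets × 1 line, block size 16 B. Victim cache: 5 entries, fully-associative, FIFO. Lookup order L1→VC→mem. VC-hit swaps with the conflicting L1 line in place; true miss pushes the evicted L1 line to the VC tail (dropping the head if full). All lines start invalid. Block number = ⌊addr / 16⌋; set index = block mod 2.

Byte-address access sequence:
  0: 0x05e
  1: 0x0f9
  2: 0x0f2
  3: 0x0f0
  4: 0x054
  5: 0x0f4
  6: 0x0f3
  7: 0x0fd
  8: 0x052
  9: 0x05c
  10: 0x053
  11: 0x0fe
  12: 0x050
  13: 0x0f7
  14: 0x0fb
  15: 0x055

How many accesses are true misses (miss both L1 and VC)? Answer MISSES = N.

  [0] addr=0x5e blk=5 s=1: MISS | VC []
  [1] addr=0xf9 blk=15 s=1: MISS | VC [5]
  [2] addr=0xf2 blk=15 s=1: L1-HIT | VC [5]
  [3] addr=0xf0 blk=15 s=1: L1-HIT | VC [5]
  [4] addr=0x54 blk=5 s=1: VC-HIT | VC [15]
  [5] addr=0xf4 blk=15 s=1: VC-HIT | VC [5]
  [6] addr=0xf3 blk=15 s=1: L1-HIT | VC [5]
  [7] addr=0xfd blk=15 s=1: L1-HIT | VC [5]
  [8] addr=0x52 blk=5 s=1: VC-HIT | VC [15]
  [9] addr=0x5c blk=5 s=1: L1-HIT | VC [15]
  [10] addr=0x53 blk=5 s=1: L1-HIT | VC [15]
  [11] addr=0xfe blk=15 s=1: VC-HIT | VC [5]
  [12] addr=0x50 blk=5 s=1: VC-HIT | VC [15]
  [13] addr=0xf7 blk=15 s=1: VC-HIT | VC [5]
  [14] addr=0xfb blk=15 s=1: L1-HIT | VC [5]
  [15] addr=0x55 blk=5 s=1: VC-HIT | VC [15]

MISSES = 2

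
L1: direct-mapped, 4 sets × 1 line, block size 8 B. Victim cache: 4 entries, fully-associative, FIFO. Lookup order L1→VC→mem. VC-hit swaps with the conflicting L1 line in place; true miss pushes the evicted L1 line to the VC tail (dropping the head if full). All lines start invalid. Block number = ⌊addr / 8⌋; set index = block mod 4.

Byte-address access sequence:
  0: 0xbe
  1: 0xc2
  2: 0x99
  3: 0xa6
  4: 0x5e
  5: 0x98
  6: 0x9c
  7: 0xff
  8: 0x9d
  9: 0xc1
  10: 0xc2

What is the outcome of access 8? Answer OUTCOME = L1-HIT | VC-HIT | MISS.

#0 0xbe→b23/s3 MISS; vc=[]
#1 0xc2→b24/s0 MISS; vc=[]
#2 0x99→b19/s3 MISS; vc=[23]
#3 0xa6→b20/s0 MISS; vc=[23,24]
#4 0x5e→b11/s3 MISS; vc=[23,24,19]
#5 0x98→b19/s3 VC-HIT; vc=[23,24,11]
#6 0x9c→b19/s3 L1-HIT; vc=[23,24,11]
#7 0xff→b31/s3 MISS; vc=[23,24,11,19]
#8 0x9d→b19/s3 VC-HIT; vc=[23,24,11,31]
#9 0xc1→b24/s0 VC-HIT; vc=[23,20,11,31]
#10 0xc2→b24/s0 L1-HIT; vc=[23,20,11,31]

OUTCOME = VC-HIT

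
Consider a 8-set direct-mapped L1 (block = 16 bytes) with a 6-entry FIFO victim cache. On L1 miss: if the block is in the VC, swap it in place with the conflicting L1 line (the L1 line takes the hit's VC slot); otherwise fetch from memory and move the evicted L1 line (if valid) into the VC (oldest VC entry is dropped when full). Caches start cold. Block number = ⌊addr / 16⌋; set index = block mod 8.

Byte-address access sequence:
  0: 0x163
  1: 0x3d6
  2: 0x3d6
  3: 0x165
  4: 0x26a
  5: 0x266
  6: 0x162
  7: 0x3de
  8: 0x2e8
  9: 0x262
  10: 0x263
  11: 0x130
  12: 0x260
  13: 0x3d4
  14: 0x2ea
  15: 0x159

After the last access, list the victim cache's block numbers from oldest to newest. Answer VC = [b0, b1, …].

  [0] addr=0x163 blk=22 s=6: MISS | VC []
  [1] addr=0x3d6 blk=61 s=5: MISS | VC []
  [2] addr=0x3d6 blk=61 s=5: L1-HIT | VC []
  [3] addr=0x165 blk=22 s=6: L1-HIT | VC []
  [4] addr=0x26a blk=38 s=6: MISS | VC [22]
  [5] addr=0x266 blk=38 s=6: L1-HIT | VC [22]
  [6] addr=0x162 blk=22 s=6: VC-HIT | VC [38]
  [7] addr=0x3de blk=61 s=5: L1-HIT | VC [38]
  [8] addr=0x2e8 blk=46 s=6: MISS | VC [38, 22]
  [9] addr=0x262 blk=38 s=6: VC-HIT | VC [46, 22]
  [10] addr=0x263 blk=38 s=6: L1-HIT | VC [46, 22]
  [11] addr=0x130 blk=19 s=3: MISS | VC [46, 22]
  [12] addr=0x260 blk=38 s=6: L1-HIT | VC [46, 22]
  [13] addr=0x3d4 blk=61 s=5: L1-HIT | VC [46, 22]
  [14] addr=0x2ea blk=46 s=6: VC-HIT | VC [38, 22]
  [15] addr=0x159 blk=21 s=5: MISS | VC [38, 22, 61]

VC = [38, 22, 61]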